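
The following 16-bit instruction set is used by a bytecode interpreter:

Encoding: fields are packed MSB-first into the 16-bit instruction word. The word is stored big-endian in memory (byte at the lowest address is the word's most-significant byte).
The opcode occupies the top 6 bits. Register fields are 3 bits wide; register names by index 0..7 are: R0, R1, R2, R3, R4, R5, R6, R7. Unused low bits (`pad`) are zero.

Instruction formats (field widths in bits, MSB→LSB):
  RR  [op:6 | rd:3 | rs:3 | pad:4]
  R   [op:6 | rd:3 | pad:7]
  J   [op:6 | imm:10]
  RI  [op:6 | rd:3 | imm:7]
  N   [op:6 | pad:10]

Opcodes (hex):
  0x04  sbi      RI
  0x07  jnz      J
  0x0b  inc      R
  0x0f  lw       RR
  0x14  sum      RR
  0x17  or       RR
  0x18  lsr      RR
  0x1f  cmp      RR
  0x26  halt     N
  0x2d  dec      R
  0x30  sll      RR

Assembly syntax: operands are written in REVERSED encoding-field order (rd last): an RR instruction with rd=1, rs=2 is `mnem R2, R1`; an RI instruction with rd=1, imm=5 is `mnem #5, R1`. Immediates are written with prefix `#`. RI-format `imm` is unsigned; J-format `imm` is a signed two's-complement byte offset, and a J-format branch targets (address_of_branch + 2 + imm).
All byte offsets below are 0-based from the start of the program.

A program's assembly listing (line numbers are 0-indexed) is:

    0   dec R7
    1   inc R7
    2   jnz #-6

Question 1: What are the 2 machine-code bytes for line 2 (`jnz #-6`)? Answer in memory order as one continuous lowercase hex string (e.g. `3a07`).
1ffa

2. jnz fields op=0x7:6|imm=-6:10 → word 1ffah → 1f fa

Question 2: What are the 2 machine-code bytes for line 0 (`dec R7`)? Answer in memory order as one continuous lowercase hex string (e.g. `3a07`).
b780

line 0 (dec): pack op=0x2d:6|rd=7:3|pad=0:7 = 0xb780; big→ b7 80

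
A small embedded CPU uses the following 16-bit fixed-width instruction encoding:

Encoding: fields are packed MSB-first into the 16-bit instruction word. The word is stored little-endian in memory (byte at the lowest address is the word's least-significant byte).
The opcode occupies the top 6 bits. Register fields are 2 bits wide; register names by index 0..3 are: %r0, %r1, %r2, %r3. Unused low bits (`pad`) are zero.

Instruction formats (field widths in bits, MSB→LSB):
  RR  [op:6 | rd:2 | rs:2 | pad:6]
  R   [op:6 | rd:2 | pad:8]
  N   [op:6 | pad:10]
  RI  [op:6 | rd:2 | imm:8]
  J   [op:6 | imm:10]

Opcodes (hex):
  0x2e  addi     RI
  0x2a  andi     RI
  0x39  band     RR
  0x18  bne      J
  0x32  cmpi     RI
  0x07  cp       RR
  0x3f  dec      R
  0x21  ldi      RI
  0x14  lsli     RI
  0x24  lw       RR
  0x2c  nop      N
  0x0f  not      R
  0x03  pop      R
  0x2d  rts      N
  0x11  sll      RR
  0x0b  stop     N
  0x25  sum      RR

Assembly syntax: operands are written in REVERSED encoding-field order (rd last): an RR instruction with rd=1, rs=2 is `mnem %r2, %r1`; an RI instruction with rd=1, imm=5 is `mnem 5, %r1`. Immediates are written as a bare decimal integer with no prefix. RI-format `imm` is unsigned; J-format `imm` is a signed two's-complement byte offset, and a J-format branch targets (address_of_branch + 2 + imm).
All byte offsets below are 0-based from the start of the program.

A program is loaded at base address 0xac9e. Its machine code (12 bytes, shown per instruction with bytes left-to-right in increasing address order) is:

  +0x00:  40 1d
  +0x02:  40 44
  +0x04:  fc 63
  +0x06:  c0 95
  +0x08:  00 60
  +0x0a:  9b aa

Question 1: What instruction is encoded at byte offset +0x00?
@+00  little-endian(40 1d) = 0x1d40
  opcode bits[15:10]=0x7: cp/RR
  [9:8] rd=1 = %r1
  [7:6] rs=1 = %r1

cp %r1, %r1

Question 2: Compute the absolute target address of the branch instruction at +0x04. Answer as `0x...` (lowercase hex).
0xaca0

+0x04: fc 63 ⇒ word 0x63fc (little)
  top 6b → 0x18 → bne [J]
  [9:0] imm=1020 (s10→-4) = -4
  target = base 0xac9e + off 0x04 + 2 + imm -4 = 0xaca0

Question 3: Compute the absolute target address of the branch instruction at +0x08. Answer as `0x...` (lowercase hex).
off 0x08: read 00 60 as little → 0x6000
  opcode bits[15:10]=0x18: bne/J
  imm: (w>>0)&0x3ff=0x0 → 0
  target = base 0xac9e + off 0x08 + 2 + imm 0 = 0xaca8

0xaca8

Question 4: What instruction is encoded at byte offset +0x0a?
andi 155, %r2

@+0a  little-endian(9b aa) = 0xaa9b
  op=0xaa9b>>10=0x2a ⇒ andi (RI)
  [9:8] rd=2 = %r2
  [7:0] imm=155 = 155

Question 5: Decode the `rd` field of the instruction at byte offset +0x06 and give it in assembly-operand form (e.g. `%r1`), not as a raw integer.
%r1

+0x06: c0 95 ⇒ word 0x95c0 (little)
  op=0x95c0>>10=0x25 ⇒ sum (RR)
  rd@[9:8]=0x1 ⇒ %r1
  rs@[7:6]=0x3 ⇒ %r3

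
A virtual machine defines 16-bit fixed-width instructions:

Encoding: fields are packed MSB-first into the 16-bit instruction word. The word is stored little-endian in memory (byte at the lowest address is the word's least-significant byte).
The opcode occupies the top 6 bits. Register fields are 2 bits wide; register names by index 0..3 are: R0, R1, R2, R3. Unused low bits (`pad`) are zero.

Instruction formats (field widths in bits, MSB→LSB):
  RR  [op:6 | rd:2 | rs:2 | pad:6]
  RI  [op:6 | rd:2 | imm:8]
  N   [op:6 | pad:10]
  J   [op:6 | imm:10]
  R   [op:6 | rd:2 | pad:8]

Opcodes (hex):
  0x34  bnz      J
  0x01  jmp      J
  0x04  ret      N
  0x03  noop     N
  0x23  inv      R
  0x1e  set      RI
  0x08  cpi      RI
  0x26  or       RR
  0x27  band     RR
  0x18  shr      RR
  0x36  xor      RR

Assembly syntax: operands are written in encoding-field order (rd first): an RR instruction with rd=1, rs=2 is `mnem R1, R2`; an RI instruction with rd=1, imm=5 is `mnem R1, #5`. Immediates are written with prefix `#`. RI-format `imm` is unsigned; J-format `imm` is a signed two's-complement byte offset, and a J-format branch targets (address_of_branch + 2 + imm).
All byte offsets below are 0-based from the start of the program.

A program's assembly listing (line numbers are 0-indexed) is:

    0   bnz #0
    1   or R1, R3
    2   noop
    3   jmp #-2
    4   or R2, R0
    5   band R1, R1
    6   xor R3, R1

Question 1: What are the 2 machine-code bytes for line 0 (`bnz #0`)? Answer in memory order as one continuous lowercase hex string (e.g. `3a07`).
line 0 (bnz): pack op=0x34:6|imm=0:10 = 0xd000; little→ 00 d0

00d0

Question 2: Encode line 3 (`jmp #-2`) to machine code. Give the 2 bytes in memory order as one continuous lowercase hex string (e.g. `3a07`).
fe07

line 3 (jmp): pack op=0x1:6|imm=-2:10 = 0x07fe; little→ fe 07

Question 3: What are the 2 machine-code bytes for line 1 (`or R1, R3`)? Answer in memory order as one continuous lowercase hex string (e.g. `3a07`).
L1: or op=0x26:6|rd=1:2|rs=3:2|pad=0:6 ⇒ 0x99c0 ⇒ little c0 99

c099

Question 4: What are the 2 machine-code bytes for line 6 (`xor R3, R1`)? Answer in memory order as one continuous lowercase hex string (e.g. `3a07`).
L6: xor op=0x36:6|rd=3:2|rs=1:2|pad=0:6 ⇒ 0xdb40 ⇒ little 40 db

40db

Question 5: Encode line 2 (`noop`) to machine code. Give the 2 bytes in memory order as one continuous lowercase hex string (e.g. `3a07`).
line 2 (noop): pack op=0x3:6|pad=0:10 = 0x0c00; little→ 00 0c

000c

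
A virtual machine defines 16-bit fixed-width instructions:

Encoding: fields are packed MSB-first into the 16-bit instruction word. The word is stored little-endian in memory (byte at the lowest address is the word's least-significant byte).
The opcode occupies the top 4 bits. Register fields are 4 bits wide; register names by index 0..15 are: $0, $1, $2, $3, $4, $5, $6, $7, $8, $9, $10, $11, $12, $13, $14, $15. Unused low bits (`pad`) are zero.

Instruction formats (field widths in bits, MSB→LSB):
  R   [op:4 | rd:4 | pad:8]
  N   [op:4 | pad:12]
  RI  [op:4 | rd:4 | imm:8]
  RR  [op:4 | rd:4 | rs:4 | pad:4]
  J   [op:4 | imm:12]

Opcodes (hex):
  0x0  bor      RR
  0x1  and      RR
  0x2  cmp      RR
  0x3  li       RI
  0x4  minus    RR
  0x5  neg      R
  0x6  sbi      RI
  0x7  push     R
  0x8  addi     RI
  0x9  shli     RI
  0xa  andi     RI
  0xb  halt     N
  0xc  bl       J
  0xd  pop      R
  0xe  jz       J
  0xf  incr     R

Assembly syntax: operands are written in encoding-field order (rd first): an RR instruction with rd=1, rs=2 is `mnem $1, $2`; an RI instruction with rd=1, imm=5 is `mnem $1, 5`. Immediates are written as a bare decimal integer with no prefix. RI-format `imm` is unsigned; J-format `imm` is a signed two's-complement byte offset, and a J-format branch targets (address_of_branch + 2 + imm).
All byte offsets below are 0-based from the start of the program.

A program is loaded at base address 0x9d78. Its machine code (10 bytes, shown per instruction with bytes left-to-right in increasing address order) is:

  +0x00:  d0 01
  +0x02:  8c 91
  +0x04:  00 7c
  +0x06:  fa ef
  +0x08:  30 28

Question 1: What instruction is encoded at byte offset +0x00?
bor $1, $13

[00] d0 01 → 0x01d0
  top 4b → 0x0 → bor [RR]
  rd: (w>>8)&0xf=0x1 → $1
  rs: (w>>4)&0xf=0xd → $13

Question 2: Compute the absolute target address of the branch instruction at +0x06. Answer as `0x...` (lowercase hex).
0x9d7a

off 0x06: read fa ef as little → 0xeffa
  op=0xeffa>>12=0xe ⇒ jz (J)
  [11:0] imm=4090 (s12→-6) = -6
  target = base 0x9d78 + off 0x06 + 2 + imm -6 = 0x9d7a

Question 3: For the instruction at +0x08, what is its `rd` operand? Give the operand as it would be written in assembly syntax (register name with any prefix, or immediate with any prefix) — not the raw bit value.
$8

+0x08: 30 28 ⇒ word 0x2830 (little)
  top 4b → 0x2 → cmp [RR]
  rd: (w>>8)&0xf=0x8 → $8
  rs: (w>>4)&0xf=0x3 → $3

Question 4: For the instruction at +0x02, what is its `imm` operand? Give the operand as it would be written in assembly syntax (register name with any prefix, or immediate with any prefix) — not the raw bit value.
@+02  little-endian(8c 91) = 0x918c
  top 4b → 0x9 → shli [RI]
  rd: (w>>8)&0xf=0x1 → $1
  imm: (w>>0)&0xff=0x8c → 140

140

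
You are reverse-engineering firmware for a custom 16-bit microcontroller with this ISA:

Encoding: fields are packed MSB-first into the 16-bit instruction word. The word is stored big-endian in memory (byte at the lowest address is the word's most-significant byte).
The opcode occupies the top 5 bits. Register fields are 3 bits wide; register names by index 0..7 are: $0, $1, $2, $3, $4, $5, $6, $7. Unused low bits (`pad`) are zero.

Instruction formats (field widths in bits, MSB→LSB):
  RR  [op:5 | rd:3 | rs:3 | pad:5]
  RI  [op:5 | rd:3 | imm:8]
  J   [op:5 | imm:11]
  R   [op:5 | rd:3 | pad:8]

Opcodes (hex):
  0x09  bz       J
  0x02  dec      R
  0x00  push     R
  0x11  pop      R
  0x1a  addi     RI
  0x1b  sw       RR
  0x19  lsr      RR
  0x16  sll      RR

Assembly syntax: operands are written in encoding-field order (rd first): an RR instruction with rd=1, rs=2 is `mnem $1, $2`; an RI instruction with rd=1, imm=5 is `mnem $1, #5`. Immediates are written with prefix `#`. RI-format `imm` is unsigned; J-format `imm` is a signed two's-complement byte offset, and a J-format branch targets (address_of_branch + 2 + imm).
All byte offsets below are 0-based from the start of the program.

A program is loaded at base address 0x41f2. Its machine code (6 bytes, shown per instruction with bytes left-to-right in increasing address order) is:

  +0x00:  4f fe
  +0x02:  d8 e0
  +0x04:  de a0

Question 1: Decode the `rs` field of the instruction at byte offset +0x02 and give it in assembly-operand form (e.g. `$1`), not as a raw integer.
$7

[02] d8 e0 → 0xd8e0
  op=0xd8e0>>11=0x1b ⇒ sw (RR)
  [10:8] rd=0 = $0
  [7:5] rs=7 = $7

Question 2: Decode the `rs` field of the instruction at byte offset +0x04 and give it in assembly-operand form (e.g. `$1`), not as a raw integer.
[04] de a0 → 0xdea0
  op=0xdea0>>11=0x1b ⇒ sw (RR)
  [10:8] rd=6 = $6
  [7:5] rs=5 = $5

$5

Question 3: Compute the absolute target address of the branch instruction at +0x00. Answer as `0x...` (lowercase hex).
0x41f2

[00] 4f fe → 0x4ffe
  top 5b → 0x9 → bz [J]
  [10:0] imm=2046 (s11→-2) = #-2
  target = base 0x41f2 + off 0x00 + 2 + imm -2 = 0x41f2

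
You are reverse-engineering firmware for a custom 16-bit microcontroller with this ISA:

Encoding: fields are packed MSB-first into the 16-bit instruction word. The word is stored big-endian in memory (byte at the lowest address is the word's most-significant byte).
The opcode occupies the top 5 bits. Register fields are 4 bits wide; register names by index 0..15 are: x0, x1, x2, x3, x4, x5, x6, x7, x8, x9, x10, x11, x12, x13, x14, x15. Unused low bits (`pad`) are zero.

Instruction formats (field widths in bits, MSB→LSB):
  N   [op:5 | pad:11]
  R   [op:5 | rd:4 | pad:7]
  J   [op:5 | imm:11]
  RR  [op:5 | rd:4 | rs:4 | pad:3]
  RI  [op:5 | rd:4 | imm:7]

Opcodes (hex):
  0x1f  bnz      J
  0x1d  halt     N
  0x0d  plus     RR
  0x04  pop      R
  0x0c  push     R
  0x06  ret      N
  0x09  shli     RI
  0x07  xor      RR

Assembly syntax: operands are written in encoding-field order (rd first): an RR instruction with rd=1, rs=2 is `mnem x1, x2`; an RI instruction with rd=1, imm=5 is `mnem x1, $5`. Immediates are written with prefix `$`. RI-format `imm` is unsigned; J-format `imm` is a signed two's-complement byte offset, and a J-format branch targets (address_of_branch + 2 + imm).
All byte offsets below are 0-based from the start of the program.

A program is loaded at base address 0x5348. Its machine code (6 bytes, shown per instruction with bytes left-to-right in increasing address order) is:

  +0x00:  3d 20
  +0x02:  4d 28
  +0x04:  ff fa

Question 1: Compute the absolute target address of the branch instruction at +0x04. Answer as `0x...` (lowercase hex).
0x5348

+0x04: ff fa ⇒ word 0xfffa (big)
  top 5b → 0x1f → bnz [J]
  imm@[10:0]=0x7fa (s11→-6) ⇒ $-6
  target = base 0x5348 + off 0x04 + 2 + imm -6 = 0x5348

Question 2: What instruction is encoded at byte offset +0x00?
xor x10, x4

+0x00: 3d 20 ⇒ word 0x3d20 (big)
  opcode bits[15:11]=0x7: xor/RR
  rd: (w>>7)&0xf=0xa → x10
  rs: (w>>3)&0xf=0x4 → x4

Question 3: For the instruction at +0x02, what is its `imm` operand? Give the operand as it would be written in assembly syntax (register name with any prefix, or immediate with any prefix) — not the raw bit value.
@+02  big-endian(4d 28) = 0x4d28
  top 5b → 0x9 → shli [RI]
  [10:7] rd=10 = x10
  [6:0] imm=40 = $40

$40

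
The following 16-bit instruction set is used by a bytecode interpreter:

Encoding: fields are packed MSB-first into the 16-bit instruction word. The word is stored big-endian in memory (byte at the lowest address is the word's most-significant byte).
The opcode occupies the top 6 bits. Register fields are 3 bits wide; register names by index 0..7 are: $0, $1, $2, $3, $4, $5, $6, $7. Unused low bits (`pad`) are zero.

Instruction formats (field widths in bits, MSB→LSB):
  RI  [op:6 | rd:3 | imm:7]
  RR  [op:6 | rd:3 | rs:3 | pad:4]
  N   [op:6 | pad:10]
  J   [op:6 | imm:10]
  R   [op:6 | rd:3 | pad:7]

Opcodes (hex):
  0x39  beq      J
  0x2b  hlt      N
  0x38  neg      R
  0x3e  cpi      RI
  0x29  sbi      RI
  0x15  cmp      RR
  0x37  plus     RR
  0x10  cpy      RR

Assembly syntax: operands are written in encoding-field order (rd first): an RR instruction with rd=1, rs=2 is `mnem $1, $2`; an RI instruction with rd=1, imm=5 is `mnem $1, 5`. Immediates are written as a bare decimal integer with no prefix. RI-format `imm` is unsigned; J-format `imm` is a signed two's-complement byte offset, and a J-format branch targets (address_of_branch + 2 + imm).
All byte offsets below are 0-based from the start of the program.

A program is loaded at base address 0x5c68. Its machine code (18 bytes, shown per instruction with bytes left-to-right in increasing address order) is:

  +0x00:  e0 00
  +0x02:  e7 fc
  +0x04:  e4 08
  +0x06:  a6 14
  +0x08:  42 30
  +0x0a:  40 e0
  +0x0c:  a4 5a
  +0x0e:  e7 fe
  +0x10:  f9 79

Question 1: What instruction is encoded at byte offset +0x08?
@+08  big-endian(42 30) = 0x4230
  top 6b → 0x10 → cpy [RR]
  rd: (w>>7)&0x7=0x4 → $4
  rs: (w>>4)&0x7=0x3 → $3

cpy $4, $3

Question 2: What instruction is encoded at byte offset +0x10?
[10] f9 79 → 0xf979
  top 6b → 0x3e → cpi [RI]
  rd: (w>>7)&0x7=0x2 → $2
  imm: (w>>0)&0x7f=0x79 → 121

cpi $2, 121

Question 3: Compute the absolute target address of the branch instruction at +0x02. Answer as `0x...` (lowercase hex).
0x5c68

[02] e7 fc → 0xe7fc
  top 6b → 0x39 → beq [J]
  [9:0] imm=1020 (s10→-4) = -4
  target = base 0x5c68 + off 0x02 + 2 + imm -4 = 0x5c68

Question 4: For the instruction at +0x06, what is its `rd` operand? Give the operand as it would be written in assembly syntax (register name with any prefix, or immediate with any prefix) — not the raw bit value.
$4

+0x06: a6 14 ⇒ word 0xa614 (big)
  op=0xa614>>10=0x29 ⇒ sbi (RI)
  [9:7] rd=4 = $4
  [6:0] imm=20 = 20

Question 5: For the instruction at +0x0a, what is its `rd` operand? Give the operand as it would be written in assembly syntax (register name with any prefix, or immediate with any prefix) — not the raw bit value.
off 0x0a: read 40 e0 as big → 0x40e0
  top 6b → 0x10 → cpy [RR]
  rd@[9:7]=0x1 ⇒ $1
  rs@[6:4]=0x6 ⇒ $6

$1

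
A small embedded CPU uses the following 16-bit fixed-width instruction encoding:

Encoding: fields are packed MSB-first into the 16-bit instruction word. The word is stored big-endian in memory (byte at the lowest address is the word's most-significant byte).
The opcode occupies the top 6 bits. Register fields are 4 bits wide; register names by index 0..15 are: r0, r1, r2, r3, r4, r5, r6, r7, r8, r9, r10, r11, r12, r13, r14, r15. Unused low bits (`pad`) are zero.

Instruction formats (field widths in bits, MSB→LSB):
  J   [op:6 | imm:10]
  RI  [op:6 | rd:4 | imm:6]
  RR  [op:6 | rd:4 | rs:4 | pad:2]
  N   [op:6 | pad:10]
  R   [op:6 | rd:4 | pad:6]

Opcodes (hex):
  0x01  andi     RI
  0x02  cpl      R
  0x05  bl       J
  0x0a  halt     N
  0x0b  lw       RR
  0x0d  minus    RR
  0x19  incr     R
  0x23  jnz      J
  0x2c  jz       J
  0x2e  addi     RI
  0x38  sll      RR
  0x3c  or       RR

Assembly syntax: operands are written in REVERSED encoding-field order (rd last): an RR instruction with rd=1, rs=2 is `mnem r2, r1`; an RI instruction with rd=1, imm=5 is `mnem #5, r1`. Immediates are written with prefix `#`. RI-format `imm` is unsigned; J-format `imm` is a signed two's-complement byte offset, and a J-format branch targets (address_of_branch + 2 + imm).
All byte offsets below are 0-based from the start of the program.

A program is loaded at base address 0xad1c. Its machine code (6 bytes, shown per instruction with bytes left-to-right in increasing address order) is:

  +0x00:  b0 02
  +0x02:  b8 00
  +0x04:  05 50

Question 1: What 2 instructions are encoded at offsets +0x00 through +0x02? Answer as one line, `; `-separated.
off 0x00: read b0 02 as big → 0xb002
  top 6b → 0x2c → jz [J]
  imm@[9:0]=0x2 ⇒ #2
off 0x02: read b8 00 as big → 0xb800
  top 6b → 0x2e → addi [RI]
  rd@[9:6]=0x0 ⇒ r0
  imm@[5:0]=0x0 ⇒ #0

jz #2; addi #0, r0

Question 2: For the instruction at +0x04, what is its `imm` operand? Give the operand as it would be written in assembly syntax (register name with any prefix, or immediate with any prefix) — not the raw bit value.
#16

@+04  big-endian(05 50) = 0x0550
  top 6b → 0x1 → andi [RI]
  rd@[9:6]=0x5 ⇒ r5
  imm@[5:0]=0x10 ⇒ #16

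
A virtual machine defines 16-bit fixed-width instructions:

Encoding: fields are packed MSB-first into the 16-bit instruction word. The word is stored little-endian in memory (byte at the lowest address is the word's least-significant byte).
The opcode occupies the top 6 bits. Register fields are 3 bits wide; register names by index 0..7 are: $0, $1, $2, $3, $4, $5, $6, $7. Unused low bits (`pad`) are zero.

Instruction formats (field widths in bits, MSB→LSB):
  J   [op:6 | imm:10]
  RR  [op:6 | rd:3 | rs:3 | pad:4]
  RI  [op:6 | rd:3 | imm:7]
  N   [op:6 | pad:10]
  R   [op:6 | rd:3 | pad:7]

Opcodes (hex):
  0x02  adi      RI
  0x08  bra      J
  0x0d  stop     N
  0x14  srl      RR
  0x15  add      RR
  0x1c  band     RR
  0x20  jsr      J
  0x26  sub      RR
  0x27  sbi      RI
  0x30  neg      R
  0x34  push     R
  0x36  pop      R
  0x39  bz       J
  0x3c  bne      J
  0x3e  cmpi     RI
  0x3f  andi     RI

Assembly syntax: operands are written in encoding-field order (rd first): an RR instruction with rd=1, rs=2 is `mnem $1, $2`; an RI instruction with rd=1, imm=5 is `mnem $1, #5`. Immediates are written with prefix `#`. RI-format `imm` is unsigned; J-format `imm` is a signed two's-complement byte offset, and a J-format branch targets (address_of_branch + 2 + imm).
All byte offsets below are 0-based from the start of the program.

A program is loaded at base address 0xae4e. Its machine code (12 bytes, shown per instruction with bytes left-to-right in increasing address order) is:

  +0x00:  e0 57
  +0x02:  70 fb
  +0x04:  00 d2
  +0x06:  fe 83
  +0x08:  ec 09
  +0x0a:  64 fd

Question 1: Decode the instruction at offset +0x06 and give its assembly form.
jsr #-2

+0x06: fe 83 ⇒ word 0x83fe (little)
  top 6b → 0x20 → jsr [J]
  [9:0] imm=1022 (s10→-2) = #-2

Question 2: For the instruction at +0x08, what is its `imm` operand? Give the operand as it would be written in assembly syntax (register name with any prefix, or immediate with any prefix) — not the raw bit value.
@+08  little-endian(ec 09) = 0x09ec
  op=0x09ec>>10=0x2 ⇒ adi (RI)
  [9:7] rd=3 = $3
  [6:0] imm=108 = #108

#108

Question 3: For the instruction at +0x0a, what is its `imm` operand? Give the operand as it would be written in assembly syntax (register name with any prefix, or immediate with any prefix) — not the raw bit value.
#100

@+0a  little-endian(64 fd) = 0xfd64
  op=0xfd64>>10=0x3f ⇒ andi (RI)
  rd@[9:7]=0x2 ⇒ $2
  imm@[6:0]=0x64 ⇒ #100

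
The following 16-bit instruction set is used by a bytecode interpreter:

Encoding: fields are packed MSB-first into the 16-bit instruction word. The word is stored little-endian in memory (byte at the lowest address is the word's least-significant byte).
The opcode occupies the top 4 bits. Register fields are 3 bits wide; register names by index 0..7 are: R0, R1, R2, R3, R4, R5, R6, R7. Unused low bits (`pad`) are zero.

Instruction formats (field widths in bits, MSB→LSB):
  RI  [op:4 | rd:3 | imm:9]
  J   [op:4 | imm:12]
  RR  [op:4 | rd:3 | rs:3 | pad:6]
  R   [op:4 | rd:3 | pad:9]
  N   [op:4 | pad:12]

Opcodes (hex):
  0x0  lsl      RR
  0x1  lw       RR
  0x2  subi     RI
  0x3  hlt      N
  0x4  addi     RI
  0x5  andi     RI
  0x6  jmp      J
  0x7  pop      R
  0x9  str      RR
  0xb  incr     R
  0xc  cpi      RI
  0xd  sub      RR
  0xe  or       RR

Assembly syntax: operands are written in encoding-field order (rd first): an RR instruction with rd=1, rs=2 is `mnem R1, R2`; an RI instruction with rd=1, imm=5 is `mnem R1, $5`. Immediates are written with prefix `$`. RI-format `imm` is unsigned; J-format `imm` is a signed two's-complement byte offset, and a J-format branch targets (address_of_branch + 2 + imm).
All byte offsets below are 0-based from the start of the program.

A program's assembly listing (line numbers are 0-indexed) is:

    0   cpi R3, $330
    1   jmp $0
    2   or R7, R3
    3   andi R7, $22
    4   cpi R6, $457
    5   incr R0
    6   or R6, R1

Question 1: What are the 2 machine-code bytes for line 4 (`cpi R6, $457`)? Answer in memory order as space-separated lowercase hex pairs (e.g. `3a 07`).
line 4 (cpi): pack op=0xc:4|rd=6:3|imm=457:9 = 0xcdc9; little→ c9 cd

c9 cd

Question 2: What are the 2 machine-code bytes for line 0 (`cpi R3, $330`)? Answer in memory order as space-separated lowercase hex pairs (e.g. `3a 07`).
4a c7

L0: cpi op=0xc:4|rd=3:3|imm=330:9 ⇒ 0xc74a ⇒ little 4a c7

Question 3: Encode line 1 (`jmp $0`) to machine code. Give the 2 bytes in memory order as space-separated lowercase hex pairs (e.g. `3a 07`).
00 60

line 1 (jmp): pack op=0x6:4|imm=0:12 = 0x6000; little→ 00 60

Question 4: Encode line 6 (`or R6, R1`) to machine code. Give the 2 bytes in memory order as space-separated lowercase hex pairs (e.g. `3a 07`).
line 6 (or): pack op=0xe:4|rd=6:3|rs=1:3|pad=0:6 = 0xec40; little→ 40 ec

40 ec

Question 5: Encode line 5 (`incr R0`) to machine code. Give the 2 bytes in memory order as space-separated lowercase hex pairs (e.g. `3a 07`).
line 5 (incr): pack op=0xb:4|rd=0:3|pad=0:9 = 0xb000; little→ 00 b0

00 b0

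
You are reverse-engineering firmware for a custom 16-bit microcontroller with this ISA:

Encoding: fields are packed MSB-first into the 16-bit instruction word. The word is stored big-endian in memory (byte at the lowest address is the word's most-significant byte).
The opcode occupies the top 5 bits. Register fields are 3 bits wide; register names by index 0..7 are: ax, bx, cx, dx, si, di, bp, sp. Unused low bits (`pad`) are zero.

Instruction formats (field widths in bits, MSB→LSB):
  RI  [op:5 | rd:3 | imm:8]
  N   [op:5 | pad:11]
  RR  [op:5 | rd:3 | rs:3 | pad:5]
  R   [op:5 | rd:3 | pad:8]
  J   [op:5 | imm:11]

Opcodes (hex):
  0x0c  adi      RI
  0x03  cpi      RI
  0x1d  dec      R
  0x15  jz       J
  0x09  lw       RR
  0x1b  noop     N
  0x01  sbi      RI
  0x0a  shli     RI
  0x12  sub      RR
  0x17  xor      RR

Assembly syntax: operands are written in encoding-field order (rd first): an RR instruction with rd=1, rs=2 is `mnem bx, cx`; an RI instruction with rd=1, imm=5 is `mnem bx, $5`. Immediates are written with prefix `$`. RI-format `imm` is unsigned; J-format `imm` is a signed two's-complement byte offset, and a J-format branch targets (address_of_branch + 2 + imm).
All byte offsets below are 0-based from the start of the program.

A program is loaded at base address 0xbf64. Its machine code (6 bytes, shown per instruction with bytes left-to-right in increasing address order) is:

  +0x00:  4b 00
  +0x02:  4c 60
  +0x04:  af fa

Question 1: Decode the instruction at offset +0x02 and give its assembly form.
lw si, dx

[02] 4c 60 → 0x4c60
  top 5b → 0x9 → lw [RR]
  rd: (w>>8)&0x7=0x4 → si
  rs: (w>>5)&0x7=0x3 → dx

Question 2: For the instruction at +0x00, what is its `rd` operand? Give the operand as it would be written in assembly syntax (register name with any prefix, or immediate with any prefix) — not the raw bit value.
dx

+0x00: 4b 00 ⇒ word 0x4b00 (big)
  opcode bits[15:11]=0x9: lw/RR
  rd@[10:8]=0x3 ⇒ dx
  rs@[7:5]=0x0 ⇒ ax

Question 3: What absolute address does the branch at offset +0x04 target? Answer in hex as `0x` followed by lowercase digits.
0xbf64

+0x04: af fa ⇒ word 0xaffa (big)
  opcode bits[15:11]=0x15: jz/J
  imm@[10:0]=0x7fa (s11→-6) ⇒ $-6
  target = base 0xbf64 + off 0x04 + 2 + imm -6 = 0xbf64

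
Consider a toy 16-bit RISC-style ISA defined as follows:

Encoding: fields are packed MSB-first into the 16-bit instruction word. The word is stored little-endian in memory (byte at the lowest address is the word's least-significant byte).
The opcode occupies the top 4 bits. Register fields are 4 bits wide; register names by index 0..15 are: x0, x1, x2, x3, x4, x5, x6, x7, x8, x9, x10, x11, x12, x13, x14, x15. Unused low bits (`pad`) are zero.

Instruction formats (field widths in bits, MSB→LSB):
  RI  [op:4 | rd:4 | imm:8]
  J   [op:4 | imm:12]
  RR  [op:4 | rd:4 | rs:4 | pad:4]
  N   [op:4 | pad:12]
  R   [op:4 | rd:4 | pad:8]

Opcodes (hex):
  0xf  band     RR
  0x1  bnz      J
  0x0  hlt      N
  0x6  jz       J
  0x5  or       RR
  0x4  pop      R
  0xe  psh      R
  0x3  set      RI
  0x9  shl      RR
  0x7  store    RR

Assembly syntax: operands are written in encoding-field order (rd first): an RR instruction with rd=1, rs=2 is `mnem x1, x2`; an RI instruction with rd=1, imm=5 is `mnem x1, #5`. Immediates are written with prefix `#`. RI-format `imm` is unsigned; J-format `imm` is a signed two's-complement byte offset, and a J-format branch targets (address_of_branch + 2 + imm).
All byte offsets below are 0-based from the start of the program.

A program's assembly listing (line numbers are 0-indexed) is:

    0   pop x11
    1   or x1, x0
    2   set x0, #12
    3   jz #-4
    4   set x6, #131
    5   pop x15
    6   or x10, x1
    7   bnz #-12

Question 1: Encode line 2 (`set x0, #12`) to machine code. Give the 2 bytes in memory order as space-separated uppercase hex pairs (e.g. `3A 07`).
line 2 (set): pack op=0x3:4|rd=0:4|imm=12:8 = 0x300c; little→ 0c 30

0C 30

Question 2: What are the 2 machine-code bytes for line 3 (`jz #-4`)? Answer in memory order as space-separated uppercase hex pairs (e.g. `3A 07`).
line 3 (jz): pack op=0x6:4|imm=-4:12 = 0x6ffc; little→ fc 6f

FC 6F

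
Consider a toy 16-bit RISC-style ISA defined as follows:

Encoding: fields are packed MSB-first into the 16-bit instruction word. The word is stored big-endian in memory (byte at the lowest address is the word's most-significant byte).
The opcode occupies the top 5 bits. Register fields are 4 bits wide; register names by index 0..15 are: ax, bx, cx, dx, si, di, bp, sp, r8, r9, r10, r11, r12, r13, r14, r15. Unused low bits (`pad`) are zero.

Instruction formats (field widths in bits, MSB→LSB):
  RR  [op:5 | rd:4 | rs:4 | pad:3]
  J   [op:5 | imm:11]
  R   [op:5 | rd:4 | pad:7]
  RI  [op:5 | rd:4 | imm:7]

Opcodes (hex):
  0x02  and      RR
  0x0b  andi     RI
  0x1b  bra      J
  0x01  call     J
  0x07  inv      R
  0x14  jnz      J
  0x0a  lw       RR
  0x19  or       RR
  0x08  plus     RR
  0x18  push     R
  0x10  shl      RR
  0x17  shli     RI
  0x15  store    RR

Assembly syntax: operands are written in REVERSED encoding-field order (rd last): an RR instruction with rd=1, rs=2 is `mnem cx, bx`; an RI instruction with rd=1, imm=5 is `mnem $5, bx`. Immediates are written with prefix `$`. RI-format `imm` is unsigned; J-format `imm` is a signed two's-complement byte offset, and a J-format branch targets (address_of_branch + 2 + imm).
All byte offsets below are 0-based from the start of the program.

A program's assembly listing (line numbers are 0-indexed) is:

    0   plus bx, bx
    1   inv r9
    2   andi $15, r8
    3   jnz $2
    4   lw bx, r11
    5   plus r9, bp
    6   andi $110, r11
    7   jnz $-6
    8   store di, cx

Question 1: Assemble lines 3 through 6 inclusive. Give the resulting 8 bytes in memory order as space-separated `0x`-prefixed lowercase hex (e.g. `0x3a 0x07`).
0xa0 0x02 0x55 0x88 0x43 0x48 0x5d 0xee

L3: jnz op=0x14:5|imm=2:11 ⇒ 0xa002 ⇒ big a0 02
L4: lw op=0xa:5|rd=11:4|rs=1:4|pad=0:3 ⇒ 0x5588 ⇒ big 55 88
L5: plus op=0x8:5|rd=6:4|rs=9:4|pad=0:3 ⇒ 0x4348 ⇒ big 43 48
L6: andi op=0xb:5|rd=11:4|imm=110:7 ⇒ 0x5dee ⇒ big 5d ee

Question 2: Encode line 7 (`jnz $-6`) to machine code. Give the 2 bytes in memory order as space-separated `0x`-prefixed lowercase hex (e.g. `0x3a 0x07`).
0xa7 0xfa

7. jnz fields op=0x14:5|imm=-6:11 → word a7fah → a7 fa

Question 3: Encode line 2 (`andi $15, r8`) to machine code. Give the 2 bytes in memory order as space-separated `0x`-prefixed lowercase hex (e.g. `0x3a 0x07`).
0x5c 0x0f

line 2 (andi): pack op=0xb:5|rd=8:4|imm=15:7 = 0x5c0f; big→ 5c 0f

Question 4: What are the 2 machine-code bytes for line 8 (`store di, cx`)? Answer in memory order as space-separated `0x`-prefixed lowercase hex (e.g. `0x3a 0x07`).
0xa9 0x28

line 8 (store): pack op=0x15:5|rd=2:4|rs=5:4|pad=0:3 = 0xa928; big→ a9 28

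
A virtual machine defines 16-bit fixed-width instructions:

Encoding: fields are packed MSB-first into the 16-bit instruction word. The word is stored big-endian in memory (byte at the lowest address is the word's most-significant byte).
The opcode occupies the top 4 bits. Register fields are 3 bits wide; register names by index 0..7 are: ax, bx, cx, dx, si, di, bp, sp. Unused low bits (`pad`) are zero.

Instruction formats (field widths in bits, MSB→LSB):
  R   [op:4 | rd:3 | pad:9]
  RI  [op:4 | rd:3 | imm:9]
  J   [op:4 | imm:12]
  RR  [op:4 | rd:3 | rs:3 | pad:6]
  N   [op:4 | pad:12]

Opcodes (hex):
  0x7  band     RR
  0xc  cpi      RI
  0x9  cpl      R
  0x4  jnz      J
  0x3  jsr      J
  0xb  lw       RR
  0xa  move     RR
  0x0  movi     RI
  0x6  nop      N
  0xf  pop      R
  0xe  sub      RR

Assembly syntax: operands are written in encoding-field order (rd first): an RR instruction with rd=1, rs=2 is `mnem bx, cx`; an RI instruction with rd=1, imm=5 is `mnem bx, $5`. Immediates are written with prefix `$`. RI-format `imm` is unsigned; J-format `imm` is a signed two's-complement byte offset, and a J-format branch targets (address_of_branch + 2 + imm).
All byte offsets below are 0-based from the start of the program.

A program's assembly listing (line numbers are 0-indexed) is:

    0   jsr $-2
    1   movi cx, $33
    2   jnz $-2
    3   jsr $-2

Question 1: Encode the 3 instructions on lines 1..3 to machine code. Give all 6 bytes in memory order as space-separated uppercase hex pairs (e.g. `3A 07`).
L1: movi op=0x0:4|rd=2:3|imm=33:9 ⇒ 0x0421 ⇒ big 04 21
L2: jnz op=0x4:4|imm=-2:12 ⇒ 0x4ffe ⇒ big 4f fe
L3: jsr op=0x3:4|imm=-2:12 ⇒ 0x3ffe ⇒ big 3f fe

04 21 4F FE 3F FE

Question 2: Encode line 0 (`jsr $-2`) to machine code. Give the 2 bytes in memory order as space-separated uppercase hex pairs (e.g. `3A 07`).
3F FE

L0: jsr op=0x3:4|imm=-2:12 ⇒ 0x3ffe ⇒ big 3f fe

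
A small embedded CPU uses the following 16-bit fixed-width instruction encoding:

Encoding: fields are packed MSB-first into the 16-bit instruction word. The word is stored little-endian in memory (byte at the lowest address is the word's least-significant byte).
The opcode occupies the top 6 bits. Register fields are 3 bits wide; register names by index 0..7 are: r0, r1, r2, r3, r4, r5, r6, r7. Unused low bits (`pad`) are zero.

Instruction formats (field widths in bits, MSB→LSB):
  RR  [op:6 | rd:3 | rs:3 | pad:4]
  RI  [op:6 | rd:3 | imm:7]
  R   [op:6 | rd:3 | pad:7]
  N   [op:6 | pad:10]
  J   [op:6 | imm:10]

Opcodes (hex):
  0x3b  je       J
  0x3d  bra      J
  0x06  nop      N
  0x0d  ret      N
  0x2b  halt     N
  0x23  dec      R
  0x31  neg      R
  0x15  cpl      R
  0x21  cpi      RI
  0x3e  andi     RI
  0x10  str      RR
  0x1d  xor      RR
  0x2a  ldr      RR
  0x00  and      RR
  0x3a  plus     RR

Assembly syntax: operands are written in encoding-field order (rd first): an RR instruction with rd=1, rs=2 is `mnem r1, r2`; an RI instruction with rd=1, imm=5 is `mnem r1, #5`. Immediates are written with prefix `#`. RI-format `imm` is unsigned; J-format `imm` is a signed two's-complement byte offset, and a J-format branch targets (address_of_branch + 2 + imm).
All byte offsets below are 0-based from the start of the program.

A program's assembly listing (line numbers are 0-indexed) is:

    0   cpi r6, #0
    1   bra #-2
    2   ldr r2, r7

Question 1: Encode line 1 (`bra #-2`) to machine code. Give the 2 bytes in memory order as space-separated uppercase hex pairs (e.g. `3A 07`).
L1: bra op=0x3d:6|imm=-2:10 ⇒ 0xf7fe ⇒ little fe f7

FE F7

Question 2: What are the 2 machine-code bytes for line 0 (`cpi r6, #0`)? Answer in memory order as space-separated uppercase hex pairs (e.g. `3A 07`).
0. cpi fields op=0x21:6|rd=6:3|imm=0:7 → word 8700h → 00 87

00 87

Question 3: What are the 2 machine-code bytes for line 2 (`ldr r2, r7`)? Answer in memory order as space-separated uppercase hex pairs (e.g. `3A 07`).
70 A9

L2: ldr op=0x2a:6|rd=2:3|rs=7:3|pad=0:4 ⇒ 0xa970 ⇒ little 70 a9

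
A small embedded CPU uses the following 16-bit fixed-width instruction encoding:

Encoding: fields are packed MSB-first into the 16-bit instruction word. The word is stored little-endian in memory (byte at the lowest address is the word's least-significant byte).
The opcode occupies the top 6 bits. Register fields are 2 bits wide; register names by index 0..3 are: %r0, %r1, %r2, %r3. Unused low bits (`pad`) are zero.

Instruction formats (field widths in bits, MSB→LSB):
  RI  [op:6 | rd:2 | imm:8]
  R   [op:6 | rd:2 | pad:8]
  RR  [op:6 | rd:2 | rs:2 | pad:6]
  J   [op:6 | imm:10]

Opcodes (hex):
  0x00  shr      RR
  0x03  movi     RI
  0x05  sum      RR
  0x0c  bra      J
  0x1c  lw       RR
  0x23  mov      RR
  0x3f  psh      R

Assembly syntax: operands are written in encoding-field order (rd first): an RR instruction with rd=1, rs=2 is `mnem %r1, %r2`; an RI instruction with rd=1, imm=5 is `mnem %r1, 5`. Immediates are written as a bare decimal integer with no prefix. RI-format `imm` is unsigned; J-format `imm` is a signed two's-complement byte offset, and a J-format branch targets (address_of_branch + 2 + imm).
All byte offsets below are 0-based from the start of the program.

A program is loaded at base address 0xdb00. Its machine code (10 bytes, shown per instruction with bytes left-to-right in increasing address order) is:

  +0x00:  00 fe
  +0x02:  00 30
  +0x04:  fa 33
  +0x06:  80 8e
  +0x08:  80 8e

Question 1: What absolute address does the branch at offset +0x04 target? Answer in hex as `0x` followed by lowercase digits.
0xdb00

+0x04: fa 33 ⇒ word 0x33fa (little)
  opcode bits[15:10]=0xc: bra/J
  imm: (w>>0)&0x3ff=0x3fa (s10→-6) → -6
  target = base 0xdb00 + off 0x04 + 2 + imm -6 = 0xdb00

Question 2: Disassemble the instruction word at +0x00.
@+00  little-endian(00 fe) = 0xfe00
  top 6b → 0x3f → psh [R]
  rd: (w>>8)&0x3=0x2 → %r2

psh %r2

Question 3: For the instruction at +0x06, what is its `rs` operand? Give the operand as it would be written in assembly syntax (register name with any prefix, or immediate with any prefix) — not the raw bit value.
off 0x06: read 80 8e as little → 0x8e80
  top 6b → 0x23 → mov [RR]
  [9:8] rd=2 = %r2
  [7:6] rs=2 = %r2

%r2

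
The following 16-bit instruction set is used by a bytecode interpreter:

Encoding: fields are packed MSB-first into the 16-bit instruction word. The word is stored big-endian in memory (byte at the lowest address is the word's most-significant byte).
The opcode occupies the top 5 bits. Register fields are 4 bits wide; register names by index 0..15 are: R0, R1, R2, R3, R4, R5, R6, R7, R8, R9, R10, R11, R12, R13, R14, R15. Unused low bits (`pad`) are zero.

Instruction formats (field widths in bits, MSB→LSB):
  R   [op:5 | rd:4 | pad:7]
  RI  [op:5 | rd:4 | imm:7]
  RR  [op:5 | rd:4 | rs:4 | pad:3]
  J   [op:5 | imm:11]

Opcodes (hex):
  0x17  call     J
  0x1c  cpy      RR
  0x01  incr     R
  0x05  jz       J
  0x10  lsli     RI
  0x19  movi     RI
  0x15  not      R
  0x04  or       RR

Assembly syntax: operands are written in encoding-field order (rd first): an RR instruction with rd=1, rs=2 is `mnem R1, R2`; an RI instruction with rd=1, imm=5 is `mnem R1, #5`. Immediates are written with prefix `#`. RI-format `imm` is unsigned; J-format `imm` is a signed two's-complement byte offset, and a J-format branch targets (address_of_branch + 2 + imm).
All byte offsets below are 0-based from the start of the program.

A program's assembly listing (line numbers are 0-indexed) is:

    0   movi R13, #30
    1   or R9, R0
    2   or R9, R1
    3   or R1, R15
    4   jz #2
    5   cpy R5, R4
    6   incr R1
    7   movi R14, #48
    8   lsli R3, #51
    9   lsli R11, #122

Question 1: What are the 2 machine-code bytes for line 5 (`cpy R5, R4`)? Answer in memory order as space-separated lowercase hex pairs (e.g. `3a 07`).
e2 a0

line 5 (cpy): pack op=0x1c:5|rd=5:4|rs=4:4|pad=0:3 = 0xe2a0; big→ e2 a0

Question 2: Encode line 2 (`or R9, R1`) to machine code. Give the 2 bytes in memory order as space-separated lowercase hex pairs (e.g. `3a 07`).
24 88

line 2 (or): pack op=0x4:5|rd=9:4|rs=1:4|pad=0:3 = 0x2488; big→ 24 88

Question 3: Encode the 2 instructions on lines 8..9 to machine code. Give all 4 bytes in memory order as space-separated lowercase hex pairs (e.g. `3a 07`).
81 b3 85 fa

line 8 (lsli): pack op=0x10:5|rd=3:4|imm=51:7 = 0x81b3; big→ 81 b3
line 9 (lsli): pack op=0x10:5|rd=11:4|imm=122:7 = 0x85fa; big→ 85 fa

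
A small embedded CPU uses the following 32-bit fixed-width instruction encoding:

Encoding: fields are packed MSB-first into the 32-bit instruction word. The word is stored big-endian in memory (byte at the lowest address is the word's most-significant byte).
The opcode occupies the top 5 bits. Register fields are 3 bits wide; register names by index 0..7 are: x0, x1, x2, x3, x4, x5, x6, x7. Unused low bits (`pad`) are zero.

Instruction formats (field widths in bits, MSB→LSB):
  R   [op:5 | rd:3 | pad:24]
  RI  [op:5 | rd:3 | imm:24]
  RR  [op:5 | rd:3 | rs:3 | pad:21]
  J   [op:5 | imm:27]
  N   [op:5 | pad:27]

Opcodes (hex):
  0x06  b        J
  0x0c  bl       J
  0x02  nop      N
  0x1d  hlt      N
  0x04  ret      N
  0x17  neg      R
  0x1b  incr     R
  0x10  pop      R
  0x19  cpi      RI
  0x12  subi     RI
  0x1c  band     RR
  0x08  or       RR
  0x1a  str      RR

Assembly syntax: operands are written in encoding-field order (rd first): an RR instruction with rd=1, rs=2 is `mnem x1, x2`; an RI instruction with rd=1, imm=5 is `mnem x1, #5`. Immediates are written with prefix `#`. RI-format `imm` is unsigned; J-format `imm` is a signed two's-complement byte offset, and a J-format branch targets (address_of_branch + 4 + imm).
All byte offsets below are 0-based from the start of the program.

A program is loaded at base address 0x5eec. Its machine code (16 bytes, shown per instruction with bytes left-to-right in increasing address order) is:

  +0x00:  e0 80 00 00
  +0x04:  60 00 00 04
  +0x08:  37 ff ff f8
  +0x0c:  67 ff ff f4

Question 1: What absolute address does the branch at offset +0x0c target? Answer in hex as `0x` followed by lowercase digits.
0x5ef0

off 0x0c: read 67 ff ff f4 as big → 0x67fffff4
  opcode bits[31:27]=0xc: bl/J
  imm@[26:0]=0x7fffff4 (s27→-12) ⇒ #-12
  target = base 0x5eec + off 0x0c + 4 + imm -12 = 0x5ef0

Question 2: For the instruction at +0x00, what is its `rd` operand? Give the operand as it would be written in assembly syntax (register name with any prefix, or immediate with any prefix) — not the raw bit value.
@+00  big-endian(e0 80 00 00) = 0xe0800000
  top 5b → 0x1c → band [RR]
  rd@[26:24]=0x0 ⇒ x0
  rs@[23:21]=0x4 ⇒ x4

x0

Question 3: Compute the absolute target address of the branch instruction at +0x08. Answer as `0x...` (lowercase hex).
@+08  big-endian(37 ff ff f8) = 0x37fffff8
  op=0x37fffff8>>27=0x6 ⇒ b (J)
  imm: (w>>0)&0x7ffffff=0x7fffff8 (s27→-8) → #-8
  target = base 0x5eec + off 0x08 + 4 + imm -8 = 0x5ef0

0x5ef0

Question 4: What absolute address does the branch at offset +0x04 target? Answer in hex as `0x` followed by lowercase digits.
0x5ef8

+0x04: 60 00 00 04 ⇒ word 0x60000004 (big)
  opcode bits[31:27]=0xc: bl/J
  [26:0] imm=4 = #4
  target = base 0x5eec + off 0x04 + 4 + imm 4 = 0x5ef8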